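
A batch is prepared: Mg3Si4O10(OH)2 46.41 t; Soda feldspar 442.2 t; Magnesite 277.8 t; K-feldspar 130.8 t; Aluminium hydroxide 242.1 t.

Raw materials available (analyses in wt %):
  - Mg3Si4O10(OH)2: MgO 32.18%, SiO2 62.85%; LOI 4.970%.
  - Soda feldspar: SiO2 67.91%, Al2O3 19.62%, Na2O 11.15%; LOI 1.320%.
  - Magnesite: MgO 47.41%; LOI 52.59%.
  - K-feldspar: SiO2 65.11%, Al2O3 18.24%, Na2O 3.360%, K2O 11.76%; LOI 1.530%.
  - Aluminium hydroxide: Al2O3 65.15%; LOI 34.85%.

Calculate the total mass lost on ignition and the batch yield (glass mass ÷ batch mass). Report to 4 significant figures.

Each numeric step holds full float precision all the way through; values along the way are displayed, rounded to 4 significant figures, when written out. Every reported value is rounded a single time. All derived quantities (glass mass, the five compositions, the yield, ignition loss, totals) are re-derived at full precision using the weight values for 898.7 t of glass, exactly as printed in the problem or the answer.
Loss on ignition, line by line:
  Mg3Si4O10(OH)2: 46.41 × 0.04970 = 2.307 t
  Soda feldspar: 442.2 × 0.01320 = 5.837 t
  Magnesite: 277.8 × 0.5259 = 146.1 t
  K-feldspar: 130.8 × 0.01530 = 2.001 t
  Aluminium hydroxide: 242.1 × 0.3485 = 84.37 t
Total LOI = 240.6 t
Glass = batch − LOI = 1139 − 240.6 = 898.7 t

LOI loss = 240.6 t; glass = 898.7 t; yield = 78.88%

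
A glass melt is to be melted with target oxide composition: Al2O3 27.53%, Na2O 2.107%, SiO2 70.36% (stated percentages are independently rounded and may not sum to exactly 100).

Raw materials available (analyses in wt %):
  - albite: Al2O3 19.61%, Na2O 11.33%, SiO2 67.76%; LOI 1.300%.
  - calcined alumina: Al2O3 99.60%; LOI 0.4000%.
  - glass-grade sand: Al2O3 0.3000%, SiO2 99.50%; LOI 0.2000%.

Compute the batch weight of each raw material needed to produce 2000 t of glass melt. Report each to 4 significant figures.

Full precision is maintained all the way through; working values are shown (rounded to four significant figures) across the worked steps — exactly one rounding is applied to each reported value — derived quantities, including net glass mass, LOI, the totals, yield, the three compositions, are computed starting from the weights on 2000 t of glass at exact precision as they appear in the problem or answer text.
Oxide-by-oxide targets in 2000 t glass melt:
  Al2O3: 27.53% × 2000 = 550.6 t
  Na2O: 2.107% × 2000 = 42.14 t
  SiO2: 70.36% × 2000 = 1407 t
Oxide-by-oxide audit using the reported weights, against the basis in use (every target is met by its sum exact up to rounding of places):
  Al2O3: 371.9·0.1961 + 476.1·0.9960 + 1161·0.003000 = 550.6 t (target 550.6 t)
  Na2O: 371.9·0.1133 = 42.14 t (target 42.14 t)
  SiO2: 371.9·0.6776 + 1161·0.9950 = 1407 t (target 1407 t)
Mass balance on the glass: whole batch net of LOI = 2000 t (the targets, summed, come to 2000 t; versus the stated basis of 2000 t — a pure rounding effect).
Total batch = Σ batch = 2009 t; LOI removed, Σ of batch·LOI: 9.061 t; the yield ratio, glass ÷ batch: 99.55%.

Batch per 2000 t glass melt:
  albite: 371.9 t
  calcined alumina: 476.1 t
  glass-grade sand: 1161 t
Total batch = 2009 t; LOI loss = 9.061 t; yield = 99.55%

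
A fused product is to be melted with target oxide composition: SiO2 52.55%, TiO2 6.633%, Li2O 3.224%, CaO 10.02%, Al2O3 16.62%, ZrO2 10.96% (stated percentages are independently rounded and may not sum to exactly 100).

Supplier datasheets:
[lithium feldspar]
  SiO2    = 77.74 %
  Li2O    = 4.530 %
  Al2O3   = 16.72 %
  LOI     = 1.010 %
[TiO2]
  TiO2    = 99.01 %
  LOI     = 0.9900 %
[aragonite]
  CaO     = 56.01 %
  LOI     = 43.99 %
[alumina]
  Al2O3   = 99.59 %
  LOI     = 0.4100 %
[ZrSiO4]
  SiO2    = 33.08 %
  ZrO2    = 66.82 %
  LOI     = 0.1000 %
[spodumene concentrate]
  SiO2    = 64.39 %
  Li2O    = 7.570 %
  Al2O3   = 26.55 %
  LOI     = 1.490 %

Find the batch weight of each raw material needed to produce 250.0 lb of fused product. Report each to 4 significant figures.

All internal work carries exact precision at each step. The intermediate values are displayed (rounded to 4 significant digits) between the steps. Every reported number undergoes a single rounding; all derived quantities, which include net glass mass, six oxide percentages, the yield, ignition loss, totals, are re-derived in full float precision, exactly as shown in problem or answer, using the weight values at 250.0 lb of glass.
The oxide mass targets at 250.0 lb fused product:
  SiO2: 52.55% × 250.0 = 131.4 lb
  TiO2: 6.633% × 250.0 = 16.58 lb
  Li2O: 3.224% × 250.0 = 8.060 lb
  CaO: 10.02% × 250.0 = 25.05 lb
  Al2O3: 16.62% × 250.0 = 41.55 lb
  ZrO2: 10.96% × 250.0 = 27.40 lb
Sums-versus-targets review with the batch weights as given, under the basis named above (each sum matches its target mass net of answer rounding effects):
  SiO2: 125.6·0.7774 + 41.01·0.3308 + 31.30·0.6439 = 131.4 lb (target 131.4 lb)
  TiO2: 16.75·0.9901 = 16.58 lb (target 16.58 lb)
  Li2O: 125.6·0.04530 + 31.30·0.07570 = 8.059 lb (target 8.060 lb)
  CaO: 44.72·0.5601 = 25.05 lb (target 25.05 lb)
  Al2O3: 125.6·0.1672 + 12.29·0.9959 + 31.30·0.2655 = 41.55 lb (target 41.55 lb)
  ZrO2: 41.01·0.6682 = 27.40 lb (target 27.40 lb)
Glass-mass sanity pass: batch total minus LOI = 250.0 lb (oxide target masses add up to 250.0 lb; basis as stated: 250.0 lb — a pure rounding effect).
Adding the batch up: Σ batch = 271.7 lb; Σ batch·LOI gives LOI loss = 21.66 lb; the yield ratio, glass ÷ batch: 92.03%.

Batch per 250.0 lb fused product:
  lithium feldspar: 125.6 lb
  TiO2: 16.75 lb
  aragonite: 44.72 lb
  alumina: 12.29 lb
  ZrSiO4: 41.01 lb
  spodumene concentrate: 31.30 lb
Total batch = 271.7 lb; LOI loss = 21.66 lb; yield = 92.03%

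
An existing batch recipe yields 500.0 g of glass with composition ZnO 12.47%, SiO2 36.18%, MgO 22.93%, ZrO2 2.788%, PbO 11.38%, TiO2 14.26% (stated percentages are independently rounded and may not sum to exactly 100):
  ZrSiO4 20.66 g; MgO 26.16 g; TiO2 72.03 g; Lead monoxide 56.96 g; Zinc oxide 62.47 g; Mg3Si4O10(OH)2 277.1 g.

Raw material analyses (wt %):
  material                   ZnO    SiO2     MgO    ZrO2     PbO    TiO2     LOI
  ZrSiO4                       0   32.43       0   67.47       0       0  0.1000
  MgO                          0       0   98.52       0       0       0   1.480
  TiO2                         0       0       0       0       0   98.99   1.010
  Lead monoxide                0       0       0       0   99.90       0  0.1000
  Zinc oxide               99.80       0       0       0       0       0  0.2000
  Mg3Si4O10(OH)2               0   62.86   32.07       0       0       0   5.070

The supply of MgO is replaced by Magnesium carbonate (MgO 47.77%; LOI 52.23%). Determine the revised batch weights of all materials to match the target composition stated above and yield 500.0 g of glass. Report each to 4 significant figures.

Intermediates appear with 4-significant-digit rounding alongside each step — each numeric step runs at exact precision through every step. Each reported number takes just one rounding; the derived quantities (yield, glass mass, six oxide percentages, ignition loss, totals) are re-derived using the weight values on 500.0 g of glass at full precision as quoted within the question or the answer.
Oxide-by-oxide targets in 500.0 g glass:
  ZnO: 12.47% × 500.0 = 62.35 g
  SiO2: 36.18% × 500.0 = 180.9 g
  MgO: 22.93% × 500.0 = 114.6 g
  ZrO2: 2.788% × 500.0 = 13.94 g
  PbO: 11.38% × 500.0 = 56.90 g
  TiO2: 14.26% × 500.0 = 71.30 g
A balance pass over the oxides, with the batch weights as given, per the basis as stated (delivered sums recover each target exact up to rounding of places):
  ZnO: 62.47·0.9980 = 62.35 g (target 62.35 g)
  SiO2: 20.66·0.3243 + 277.1·0.6286 = 180.9 g (target 180.9 g)
  MgO: 53.96·0.4777 + 277.1·0.3207 = 114.6 g (target 114.6 g)
  ZrO2: 20.66·0.6747 = 13.94 g (target 13.94 g)
  PbO: 56.96·0.9990 = 56.90 g (target 56.90 g)
  TiO2: 72.03·0.9899 = 71.30 g (target 71.30 g)
Auditing the glass mass value: total batch − LOI = 500.0 g (targets for the oxides total 500.0 g; basis as stated: 500.0 g — a pure rounding effect).
Batch grand total — Σ batch = 543.2 g; LOI loss = Σ batch·LOI = 43.16 g; yield: glass divided by total = 92.05%.

Revised batch per 500.0 g glass:
  ZrSiO4: 20.66 g
  Magnesium carbonate: 53.96 g
  TiO2: 72.03 g
  Lead monoxide: 56.96 g
  Zinc oxide: 62.47 g
  Mg3Si4O10(OH)2: 277.1 g
Total batch = 543.2 g; LOI loss = 43.16 g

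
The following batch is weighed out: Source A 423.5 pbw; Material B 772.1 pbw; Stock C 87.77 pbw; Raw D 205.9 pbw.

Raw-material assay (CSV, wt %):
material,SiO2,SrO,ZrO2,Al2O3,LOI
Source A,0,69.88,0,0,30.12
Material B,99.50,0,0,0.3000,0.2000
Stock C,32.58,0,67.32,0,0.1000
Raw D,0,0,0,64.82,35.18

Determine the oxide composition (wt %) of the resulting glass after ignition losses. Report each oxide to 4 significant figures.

All arithmetic carries exact precision at every stage — working values are shown, with 4-significant-figure rounding, within the worked lines; every reported figure carries a single rounding; the derived quantities (totals, glass mass, yield, LOI, four oxide percentages) are rebuilt from the weighed amounts on 1288 pbw of glass in exact precision, as quoted within problem or answer.
Per-oxide mass from batch:
  SiO2: 772.1·0.9950 + 87.77·0.3258 = 796.8 pbw
  SrO: 423.5·0.6988 = 295.9 pbw
  ZrO2: 87.77·0.6732 = 59.09 pbw
  Al2O3: 772.1·0.003000 + 205.9·0.6482 = 135.8 pbw
LOI: 423.5·0.3012 + 772.1·0.002000 + 87.77·0.001000 + 205.9·0.3518 = 201.6 pbw
Glass = total batch minus LOI = 1489 − 201.6 = 1288 pbw (the oxide masses sum to this)
percent by weight: oxide/glass ×100

Glass mass = 1288 pbw (batch 1489 − LOI 201.6).
Composition: SiO2 61.88%, SrO 22.98%, ZrO2 4.589%, Al2O3 10.54%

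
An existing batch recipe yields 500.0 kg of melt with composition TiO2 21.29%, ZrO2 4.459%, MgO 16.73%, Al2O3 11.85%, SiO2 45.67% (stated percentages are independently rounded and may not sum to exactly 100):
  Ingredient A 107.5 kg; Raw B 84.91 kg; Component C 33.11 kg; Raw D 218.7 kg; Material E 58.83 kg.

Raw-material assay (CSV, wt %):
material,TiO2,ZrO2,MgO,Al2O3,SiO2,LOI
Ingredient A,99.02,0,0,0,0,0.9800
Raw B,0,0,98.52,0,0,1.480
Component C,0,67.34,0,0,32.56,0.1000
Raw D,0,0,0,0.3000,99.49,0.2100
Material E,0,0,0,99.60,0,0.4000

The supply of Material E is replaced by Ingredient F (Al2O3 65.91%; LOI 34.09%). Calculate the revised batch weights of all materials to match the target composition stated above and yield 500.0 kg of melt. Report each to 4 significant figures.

Revised batch per 500.0 kg melt:
  Ingredient A: 107.5 kg
  Raw B: 84.91 kg
  Component C: 33.11 kg
  Raw D: 218.7 kg
  Ingredient F: 88.90 kg
Total batch = 533.1 kg; LOI loss = 33.11 kg

The intermediate values are shown with 4-significant-digit rounding in the working; all internal work keeps full float precision in every operation; each reported figure sees exactly one rounding; all derived quantities, including totals, ignition loss, the yield, net glass mass, five oxide percentages, are carried from the batch weights on 500.0 kg of glass at exact precision exactly as shown in problem or answer.
Target masses of each oxide per 500.0 kg melt:
  TiO2: 21.29% × 500.0 = 106.4 kg
  ZrO2: 4.459% × 500.0 = 22.30 kg
  MgO: 16.73% × 500.0 = 83.65 kg
  Al2O3: 11.85% × 500.0 = 59.25 kg
  SiO2: 45.67% × 500.0 = 228.4 kg
Sums-versus-targets review working from each reported weight, relative to the basis at hand (sum by sum, the targets are met net of answer rounding effects):
  TiO2: 107.5·0.9902 = 106.4 kg (target 106.4 kg)
  ZrO2: 33.11·0.6734 = 22.30 kg (target 22.30 kg)
  MgO: 84.91·0.9852 = 83.65 kg (target 83.65 kg)
  Al2O3: 218.7·0.003000 + 88.90·0.6591 = 59.25 kg (target 59.25 kg)
  SiO2: 33.11·0.3256 + 218.7·0.9949 = 228.4 kg (target 228.4 kg)
The glass-mass cross-check: total charge less LOI = 500.0 kg (the Σ of target masses is 500.0 kg; basis as stated: 500.0 kg — differing by rounding only).
Whole-batch sum: Σ batch = 533.1 kg; LOI loss = Σ batch·LOI = 33.11 kg; yield = glass ÷ total batch = 93.79%.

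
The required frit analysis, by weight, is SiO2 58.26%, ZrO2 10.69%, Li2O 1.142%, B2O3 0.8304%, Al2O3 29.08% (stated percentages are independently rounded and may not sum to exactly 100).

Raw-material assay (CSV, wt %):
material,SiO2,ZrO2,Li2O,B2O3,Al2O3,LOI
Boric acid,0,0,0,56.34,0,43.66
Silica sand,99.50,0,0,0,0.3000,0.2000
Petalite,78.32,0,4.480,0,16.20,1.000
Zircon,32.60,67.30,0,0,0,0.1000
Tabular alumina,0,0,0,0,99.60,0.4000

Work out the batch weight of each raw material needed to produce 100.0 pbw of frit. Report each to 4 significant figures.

Working values are shown rounded off to 4 significant figures when written out. The working math keeps full precision from first step to last. Each reported number includes exactly one rounding. The derived quantities are computed from the weighed amounts for 100.0 pbw of glass in full precision (yield, five oxide percentages, net glass mass, totals, LOI) exactly as shown in the problem or the answer.
Target masses of each oxide per 100.0 pbw frit:
  SiO2: 58.26% × 100.0 = 58.26 pbw
  ZrO2: 10.69% × 100.0 = 10.69 pbw
  Li2O: 1.142% × 100.0 = 1.142 pbw
  B2O3: 0.8304% × 100.0 = 0.8304 pbw
  Al2O3: 29.08% × 100.0 = 29.08 pbw
Oxide-by-oxide audit working from each reported weight, on the stated basis (summed amounts equal target values net of answer rounding effects):
  SiO2: 33.28·0.9950 + 25.49·0.7832 + 15.88·0.3260 = 58.25 pbw (target 58.26 pbw)
  ZrO2: 15.88·0.6730 = 10.69 pbw (target 10.69 pbw)
  Li2O: 25.49·0.04480 = 1.142 pbw (target 1.142 pbw)
  B2O3: 1.474·0.5634 = 0.8305 pbw (target 0.8304 pbw)
  Al2O3: 33.28·0.003000 + 25.49·0.1620 + 24.95·0.9960 = 29.08 pbw (target 29.08 pbw)
Glass-mass sanity pass: net batch after ignition = 99.99 pbw (the targets, summed, come to 100.0 pbw; with the basis standing at 100.0 pbw — deltas are rounding alone).
Total batch = Σ batch = 101.1 pbw; the LOI term Σ batch·LOI equals 1.081 pbw; as yield: glass ÷ batch → 98.93%.

Batch per 100.0 pbw frit:
  Boric acid: 1.474 pbw
  Silica sand: 33.28 pbw
  Petalite: 25.49 pbw
  Zircon: 15.88 pbw
  Tabular alumina: 24.95 pbw
Total batch = 101.1 pbw; LOI loss = 1.081 pbw; yield = 98.93%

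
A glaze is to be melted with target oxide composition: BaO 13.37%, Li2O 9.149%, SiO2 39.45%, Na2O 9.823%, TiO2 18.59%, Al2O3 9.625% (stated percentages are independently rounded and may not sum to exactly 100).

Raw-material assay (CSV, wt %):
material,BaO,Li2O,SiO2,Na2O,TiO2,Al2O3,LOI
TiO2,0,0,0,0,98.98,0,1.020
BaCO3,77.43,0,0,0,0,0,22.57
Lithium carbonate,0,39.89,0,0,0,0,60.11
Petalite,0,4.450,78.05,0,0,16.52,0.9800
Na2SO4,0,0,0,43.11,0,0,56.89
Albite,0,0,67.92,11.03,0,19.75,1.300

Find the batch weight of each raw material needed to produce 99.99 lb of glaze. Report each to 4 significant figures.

All arithmetic keeps full precision at each step; intermediates are shown with 4-significant-figure rounding as written — exactly one rounding lands on every reported number — all derived quantities are computed starting from the weights at 99.99 lb of glass at full float precision (yield, net glass mass, LOI, the totals, six oxide percentages), as they appear in problem or answer.
Per-oxide target masses for 99.99 lb glaze:
  BaO: 13.37% × 99.99 = 13.37 lb
  Li2O: 9.149% × 99.99 = 9.148 lb
  SiO2: 39.45% × 99.99 = 39.45 lb
  Na2O: 9.823% × 99.99 = 9.822 lb
  TiO2: 18.59% × 99.99 = 18.59 lb
  Al2O3: 9.625% × 99.99 = 9.624 lb
A balance pass over the oxides, applying the batch weights above, at the basis given (sums match the target masses inside rounding margins):
  BaO: 17.27·0.7743 = 13.37 lb (target 13.37 lb)
  Li2O: 19.60·0.3989 + 29.90·0.04450 = 9.149 lb (target 9.148 lb)
  SiO2: 29.90·0.7805 + 23.72·0.6792 = 39.45 lb (target 39.45 lb)
  Na2O: 16.71·0.4311 + 23.72·0.1103 = 9.820 lb (target 9.822 lb)
  TiO2: 18.78·0.9898 = 18.59 lb (target 18.59 lb)
  Al2O3: 29.90·0.1652 + 23.72·0.1975 = 9.624 lb (target 9.624 lb)
Glass-mass bookkeeping: the batch minus its LOI: 100.0 lb (oxide target masses add up to 100.0 lb; basis as stated: 99.99 lb — a pure rounding effect).
Total batch = Σ batch = 126.0 lb; LOI loss = Σ batch·LOI = 25.98 lb; yield = glass ÷ total batch = 79.38%.

Batch per 99.99 lb glaze:
  TiO2: 18.78 lb
  BaCO3: 17.27 lb
  Lithium carbonate: 19.60 lb
  Petalite: 29.90 lb
  Na2SO4: 16.71 lb
  Albite: 23.72 lb
Total batch = 126.0 lb; LOI loss = 25.98 lb; yield = 79.38%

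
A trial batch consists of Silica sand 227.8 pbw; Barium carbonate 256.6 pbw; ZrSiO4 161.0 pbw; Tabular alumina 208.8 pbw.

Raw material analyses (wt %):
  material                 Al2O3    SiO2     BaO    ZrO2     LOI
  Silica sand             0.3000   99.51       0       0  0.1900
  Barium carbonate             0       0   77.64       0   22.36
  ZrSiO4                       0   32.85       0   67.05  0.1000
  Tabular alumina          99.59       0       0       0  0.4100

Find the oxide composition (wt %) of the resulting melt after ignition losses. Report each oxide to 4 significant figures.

In-progress results appear rounded to 4 significant figures alongside each step; the whole derivation runs at exact precision through every step. Every reported figure takes exactly one rounding — derived quantities are computed at exact precision (the four compositions, yield, glass mass, totals, LOI) starting from the weights on 795.4 pbw of glass, precisely as stated by the problem or answer text.
What the batch supplies per oxide:
  Al2O3: 227.8·0.003000 + 208.8·0.9959 = 208.6 pbw
  SiO2: 227.8·0.9951 + 161.0·0.3285 = 279.6 pbw
  BaO: 256.6·0.7764 = 199.2 pbw
  ZrO2: 161.0·0.6705 = 108.0 pbw
LOI: 227.8·0.001900 + 256.6·0.2236 + 161.0·0.001000 + 208.8·0.004100 = 58.83 pbw
batch − LOI leaves glass = 854.2 − 58.83 = 795.4 pbw (consistent with Σ oxide mass)
percent share: oxide ÷ glass, ×100

Glass mass = 795.4 pbw (batch 854.2 − LOI 58.83).
Composition: Al2O3 26.23%, SiO2 35.15%, BaO 25.05%, ZrO2 13.57%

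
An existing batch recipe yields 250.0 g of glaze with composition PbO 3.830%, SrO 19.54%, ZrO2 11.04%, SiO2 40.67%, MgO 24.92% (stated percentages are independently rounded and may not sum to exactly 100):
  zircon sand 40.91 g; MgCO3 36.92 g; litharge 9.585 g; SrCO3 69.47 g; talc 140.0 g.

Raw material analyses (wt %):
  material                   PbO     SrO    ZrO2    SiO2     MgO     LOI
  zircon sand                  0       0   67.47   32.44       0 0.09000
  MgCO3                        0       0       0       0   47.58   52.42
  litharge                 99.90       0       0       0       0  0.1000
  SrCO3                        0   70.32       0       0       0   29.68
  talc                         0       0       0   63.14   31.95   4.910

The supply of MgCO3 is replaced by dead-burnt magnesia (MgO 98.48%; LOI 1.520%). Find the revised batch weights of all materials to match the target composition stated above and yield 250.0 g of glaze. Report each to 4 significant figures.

Every computation maintains exact precision at each step. Working values are shown (rounded to 4 significant digits) between the steps — every reported figure is rounded only once — derived quantities (totals, yield, net glass mass, LOI, the five compositions) are carried starting from the weights on 250.0 g of glass in full float precision, exactly as shown in problem or answer.
The oxide mass targets at 250.0 g glaze:
  PbO: 3.830% × 250.0 = 9.575 g
  SrO: 19.54% × 250.0 = 48.85 g
  ZrO2: 11.04% × 250.0 = 27.60 g
  SiO2: 40.67% × 250.0 = 101.7 g
  MgO: 24.92% × 250.0 = 62.30 g
Checking each oxide sum per the reported batch figures, per the basis as stated (summed amounts equal target values within answer rounding):
  PbO: 9.585·0.9990 = 9.575 g (target 9.575 g)
  SrO: 69.47·0.7032 = 48.85 g (target 48.85 g)
  ZrO2: 40.91·0.6747 = 27.60 g (target 27.60 g)
  SiO2: 40.91·0.3244 + 140.0·0.6314 = 101.7 g (target 101.7 g)
  MgO: 17.84·0.9848 + 140.0·0.3195 = 62.30 g (target 62.30 g)
The glass-mass cross-check: total charge less LOI = 250.0 g (targets for the oxides total 250.0 g; the stated basis being 250.0 g — rounding explains the deltas).
Total batch = Σ batch = 277.8 g; LOI removed, Σ of batch·LOI: 27.81 g; yield: glass divided by total = 89.99%.

Revised batch per 250.0 g glaze:
  zircon sand: 40.91 g
  dead-burnt magnesia: 17.84 g
  litharge: 9.585 g
  SrCO3: 69.47 g
  talc: 140.0 g
Total batch = 277.8 g; LOI loss = 27.81 g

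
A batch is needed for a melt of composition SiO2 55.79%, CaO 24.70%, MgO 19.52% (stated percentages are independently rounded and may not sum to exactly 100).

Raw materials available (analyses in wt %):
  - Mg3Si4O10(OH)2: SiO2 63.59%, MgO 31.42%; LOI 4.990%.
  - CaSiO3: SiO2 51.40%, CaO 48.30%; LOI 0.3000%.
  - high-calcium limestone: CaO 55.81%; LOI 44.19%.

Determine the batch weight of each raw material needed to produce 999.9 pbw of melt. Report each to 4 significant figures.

Batch per 999.9 pbw melt:
  Mg3Si4O10(OH)2: 621.2 pbw
  CaSiO3: 316.8 pbw
  high-calcium limestone: 168.4 pbw
Total batch = 1106 pbw; LOI loss = 106.4 pbw; yield = 90.39%

Intermediates appear (rounded to 4 significant figures) within the worked lines — the whole derivation holds full float precision from start to finish. A single rounding produces every reported figure. Derived quantities, which include LOI, the three compositions, net glass mass, yield, totals, are re-derived in full float precision, precisely as stated by the problem or the answer, starting from the weights per 999.9 pbw of glass.
Target oxide masses per 999.9 pbw melt:
  SiO2: 55.79% × 999.9 = 557.8 pbw
  CaO: 24.70% × 999.9 = 247.0 pbw
  MgO: 19.52% × 999.9 = 195.2 pbw
Checking each oxide sum from the weights as reported, versus the basis set out (oxide sums agree with the targets up to rounding of the answer):
  SiO2: 621.2·0.6359 + 316.8·0.5140 = 557.9 pbw (target 557.8 pbw)
  CaO: 316.8·0.4830 + 168.4·0.5581 = 247.0 pbw (target 247.0 pbw)
  MgO: 621.2·0.3142 = 195.2 pbw (target 195.2 pbw)
Auditing the glass mass value: total batch − LOI = 1000 pbw (summing oxide targets gives 1000 pbw; basis as stated: 999.9 pbw — a pure rounding effect).
Summing the batch: Σ batch = 1106 pbw; LOI loss = Σ batch·LOI = 106.4 pbw; yield: glass divided by total = 90.39%.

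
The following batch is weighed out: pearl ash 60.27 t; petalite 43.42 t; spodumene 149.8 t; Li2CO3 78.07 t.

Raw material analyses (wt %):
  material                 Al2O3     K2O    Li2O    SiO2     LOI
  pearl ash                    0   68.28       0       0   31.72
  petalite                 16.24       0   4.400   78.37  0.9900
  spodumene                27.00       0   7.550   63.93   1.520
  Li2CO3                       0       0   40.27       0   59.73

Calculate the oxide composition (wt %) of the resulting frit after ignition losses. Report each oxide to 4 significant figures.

Values along the way are printed, rounded to 4 significant digits, alongside each step. All arithmetic holds exact precision at all times — every reported result undergoes a single rounding. Derived quantities (ignition loss, yield, the four compositions, the totals, glass mass) are rebuilt using the weight values for 263.1 t of glass at exact precision, exactly as printed in the problem or the answer.
Mass of each oxide from the mix:
  Al2O3: 43.42·0.1624 + 149.8·0.2700 = 47.50 t
  K2O: 60.27·0.6828 = 41.15 t
  Li2O: 43.42·0.04400 + 149.8·0.07550 + 78.07·0.4027 = 44.66 t
  SiO2: 43.42·0.7837 + 149.8·0.6393 = 129.8 t
LOI: 60.27·0.3172 + 43.42·0.009900 + 149.8·0.01520 + 78.07·0.5973 = 68.46 t
Glass = total batch minus LOI = 331.6 − 68.46 = 263.1 t (= the summed oxide contributions)
oxide / glass × 100 gives the wt %

Glass mass = 263.1 t (batch 331.6 − LOI 68.46).
Composition: Al2O3 18.05%, K2O 15.64%, Li2O 16.97%, SiO2 49.33%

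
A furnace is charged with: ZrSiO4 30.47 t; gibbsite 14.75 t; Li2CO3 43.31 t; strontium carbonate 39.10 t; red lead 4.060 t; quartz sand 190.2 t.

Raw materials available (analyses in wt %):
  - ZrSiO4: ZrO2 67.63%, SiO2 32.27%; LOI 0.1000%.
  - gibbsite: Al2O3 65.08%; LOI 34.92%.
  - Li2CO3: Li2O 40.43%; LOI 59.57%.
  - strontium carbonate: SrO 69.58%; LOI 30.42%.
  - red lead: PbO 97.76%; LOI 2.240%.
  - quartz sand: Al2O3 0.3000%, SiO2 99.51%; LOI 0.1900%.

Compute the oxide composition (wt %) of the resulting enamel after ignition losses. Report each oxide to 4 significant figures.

Glass mass = 278.6 t (batch 321.9 − LOI 43.33).
Composition: ZrO2 7.398%, PbO 1.425%, Li2O 6.286%, Al2O3 3.651%, SrO 9.766%, SiO2 71.47%

Mid-chain values are shown rounded to four significant digits at each printed step — all internal work holds exact precision from first step to last — a single rounding produces every reported figure — all derived quantities (yield, the totals, ignition loss, six oxide percentages, net glass mass) are carried from the weighed amounts on 278.6 t of glass in exact precision precisely as stated by either problem or answer.
Oxide masses out of the charge:
  ZrO2: 30.47·0.6763 = 20.61 t
  PbO: 4.060·0.9776 = 3.969 t
  Li2O: 43.31·0.4043 = 17.51 t
  Al2O3: 14.75·0.6508 + 190.2·0.003000 = 10.17 t
  SrO: 39.10·0.6958 = 27.21 t
  SiO2: 30.47·0.3227 + 190.2·0.9951 = 199.1 t
LOI: 30.47·0.001000 + 14.75·0.3492 + 43.31·0.5957 + 39.10·0.3042 + 4.060·0.02240 + 190.2·0.001900 = 43.33 t
Net of LOI, the glass mass = 321.9 − 43.33 = 278.6 t (matching Σ of the oxides)
percent share: oxide ÷ glass, ×100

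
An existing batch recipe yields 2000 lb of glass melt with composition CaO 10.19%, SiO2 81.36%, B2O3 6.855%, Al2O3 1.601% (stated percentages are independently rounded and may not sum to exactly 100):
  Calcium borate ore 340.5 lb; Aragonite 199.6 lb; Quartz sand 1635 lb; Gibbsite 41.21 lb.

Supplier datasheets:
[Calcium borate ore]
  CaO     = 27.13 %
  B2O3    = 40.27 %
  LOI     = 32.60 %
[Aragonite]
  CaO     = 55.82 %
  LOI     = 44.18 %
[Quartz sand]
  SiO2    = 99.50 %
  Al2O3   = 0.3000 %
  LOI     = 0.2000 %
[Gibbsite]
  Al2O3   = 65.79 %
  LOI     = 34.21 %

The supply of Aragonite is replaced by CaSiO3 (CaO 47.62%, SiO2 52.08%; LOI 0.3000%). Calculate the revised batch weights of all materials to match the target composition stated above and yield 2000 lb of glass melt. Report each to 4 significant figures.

All internal work keeps full float precision in all steps; mid-chain values are shown, rounded to 4 significant figures, as written — each reported value is rounded once only — derived quantities are recomputed starting from the weights at 2000 lb of glass in full float precision (the yield, four oxide percentages, net glass mass, ignition loss, the totals), exactly as printed in the problem or the answer.
Oxide-by-oxide targets in 2000 lb glass melt:
  CaO: 10.19% × 2000 = 203.8 lb
  SiO2: 81.36% × 2000 = 1627 lb
  B2O3: 6.855% × 2000 = 137.1 lb
  Al2O3: 1.601% × 2000 = 32.02 lb
Oxide-by-oxide audit on the weights just shown, on the stated basis (sums match the target masses given rounding of the digits):
  CaO: 340.5·0.2713 + 234.0·0.4762 = 203.8 lb (target 203.8 lb)
  SiO2: 234.0·0.5208 + 1513·0.9950 = 1627 lb (target 1627 lb)
  B2O3: 340.5·0.4027 = 137.1 lb (target 137.1 lb)
  Al2O3: 1513·0.003000 + 41.77·0.6579 = 32.02 lb (target 32.02 lb)
Glass-mass sanity pass: net batch after ignition = 2000 lb (the targets, summed, come to 2000 lb; the stated basis being 2000 lb — any gap is answer rounding).
Summing the batch: Σ batch = 2129 lb; Σ batch·LOI gives LOI loss = 129.0 lb; yield, glass over the total, = 93.94%.

Revised batch per 2000 lb glass melt:
  Calcium borate ore: 340.5 lb
  CaSiO3: 234.0 lb
  Quartz sand: 1513 lb
  Gibbsite: 41.77 lb
Total batch = 2129 lb; LOI loss = 129.0 lb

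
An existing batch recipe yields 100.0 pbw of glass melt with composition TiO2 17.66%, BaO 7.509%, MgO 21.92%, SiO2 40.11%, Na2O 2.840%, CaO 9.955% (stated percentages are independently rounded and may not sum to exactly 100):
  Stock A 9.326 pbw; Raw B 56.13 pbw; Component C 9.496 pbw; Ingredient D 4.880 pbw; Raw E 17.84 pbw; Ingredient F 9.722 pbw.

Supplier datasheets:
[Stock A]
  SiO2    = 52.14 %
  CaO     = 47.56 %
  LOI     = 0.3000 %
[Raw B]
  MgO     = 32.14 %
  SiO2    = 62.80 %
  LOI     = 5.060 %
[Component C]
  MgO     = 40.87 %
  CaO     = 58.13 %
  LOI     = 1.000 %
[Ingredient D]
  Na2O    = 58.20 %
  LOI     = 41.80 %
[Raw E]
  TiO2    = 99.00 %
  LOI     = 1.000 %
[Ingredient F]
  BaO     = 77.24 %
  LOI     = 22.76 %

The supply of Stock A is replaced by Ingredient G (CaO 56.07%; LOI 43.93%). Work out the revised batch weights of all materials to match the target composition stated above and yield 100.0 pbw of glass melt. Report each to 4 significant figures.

The working math holds full float precision throughout. Working values are displayed, with 4-significant-figure rounding, as written; each reported figure carries a single rounding — all derived quantities (net glass mass, yield, ignition loss, the totals, six oxide percentages) are computed from the weighed amounts on 100.0 pbw of glass in full precision as quoted within problem or answer.
The oxide mass targets at 100.0 pbw glass melt:
  TiO2: 17.66% × 100.0 = 17.66 pbw
  BaO: 7.509% × 100.0 = 7.509 pbw
  MgO: 21.92% × 100.0 = 21.92 pbw
  SiO2: 40.11% × 100.0 = 40.11 pbw
  Na2O: 2.840% × 100.0 = 2.840 pbw
  CaO: 9.955% × 100.0 = 9.955 pbw
Oxide-by-oxide audit with the batch weights as given, on the stated basis (sum by sum, the targets are met modulo rounding of the values):
  TiO2: 17.84·0.9900 = 17.66 pbw (target 17.66 pbw)
  BaO: 9.722·0.7724 = 7.509 pbw (target 7.509 pbw)
  MgO: 63.87·0.3214 + 3.407·0.4087 = 21.92 pbw (target 21.92 pbw)
  SiO2: 63.87·0.6280 = 40.11 pbw (target 40.11 pbw)
  Na2O: 4.880·0.5820 = 2.840 pbw (target 2.840 pbw)
  CaO: 14.22·0.5607 + 3.407·0.5813 = 9.954 pbw (target 9.955 pbw)
Mass balance on the glass: net batch after ignition = 100.0 pbw (the Σ of target masses is 99.99 pbw; the stated basis being 100.0 pbw — deltas are rounding alone).
Batch grand total — Σ batch = 113.9 pbw; the LOI term Σ batch·LOI equals 13.94 pbw; yield = glass ÷ total batch = 87.76%.

Revised batch per 100.0 pbw glass melt:
  Ingredient G: 14.22 pbw
  Raw B: 63.87 pbw
  Component C: 3.407 pbw
  Ingredient D: 4.880 pbw
  Raw E: 17.84 pbw
  Ingredient F: 9.722 pbw
Total batch = 113.9 pbw; LOI loss = 13.94 pbw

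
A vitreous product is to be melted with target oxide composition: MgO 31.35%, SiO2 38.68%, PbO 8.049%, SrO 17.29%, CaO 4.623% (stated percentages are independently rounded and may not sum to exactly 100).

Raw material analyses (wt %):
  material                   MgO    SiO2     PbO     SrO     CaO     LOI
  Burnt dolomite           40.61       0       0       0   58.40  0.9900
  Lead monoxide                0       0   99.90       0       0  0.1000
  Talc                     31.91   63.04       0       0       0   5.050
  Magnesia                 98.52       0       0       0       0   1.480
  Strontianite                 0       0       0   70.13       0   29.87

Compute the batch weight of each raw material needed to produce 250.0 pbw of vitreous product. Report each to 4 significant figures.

Working values appear, rounded to four significant figures, alongside each step. Every computation holds full float precision in every operation. Every reported value is rounded a single time — all derived quantities (yield, the five compositions, the totals, glass mass, LOI) are rebuilt at full float precision from the weighed amounts for 250.0 pbw of glass precisely as stated by question or answer.
Oxide mass targets, per 250.0 pbw vitreous product:
  MgO: 31.35% × 250.0 = 78.38 pbw
  SiO2: 38.68% × 250.0 = 96.70 pbw
  PbO: 8.049% × 250.0 = 20.12 pbw
  SrO: 17.29% × 250.0 = 43.22 pbw
  CaO: 4.623% × 250.0 = 11.56 pbw
Mass-balance tally per oxide given the weights on record, per the basis as stated (oxide sums agree with the targets exact up to rounding of places):
  MgO: 19.79·0.4061 + 153.4·0.3191 + 21.71·0.9852 = 78.38 pbw (target 78.38 pbw)
  SiO2: 153.4·0.6304 = 96.70 pbw (target 96.70 pbw)
  PbO: 20.14·0.9990 = 20.12 pbw (target 20.12 pbw)
  SrO: 61.64·0.7013 = 43.23 pbw (target 43.22 pbw)
  CaO: 19.79·0.5840 = 11.56 pbw (target 11.56 pbw)
Glass-mass closure: net batch after ignition = 250.0 pbw (per-oxide target masses sum to 250.0 pbw; versus the stated basis of 250.0 pbw — deltas are rounding alone).
Summing the batch: Σ batch = 276.7 pbw; Σ batch·LOI gives LOI loss = 26.70 pbw; the yield ratio, glass ÷ batch: 90.35%.

Batch per 250.0 pbw vitreous product:
  Burnt dolomite: 19.79 pbw
  Lead monoxide: 20.14 pbw
  Talc: 153.4 pbw
  Magnesia: 21.71 pbw
  Strontianite: 61.64 pbw
Total batch = 276.7 pbw; LOI loss = 26.70 pbw; yield = 90.35%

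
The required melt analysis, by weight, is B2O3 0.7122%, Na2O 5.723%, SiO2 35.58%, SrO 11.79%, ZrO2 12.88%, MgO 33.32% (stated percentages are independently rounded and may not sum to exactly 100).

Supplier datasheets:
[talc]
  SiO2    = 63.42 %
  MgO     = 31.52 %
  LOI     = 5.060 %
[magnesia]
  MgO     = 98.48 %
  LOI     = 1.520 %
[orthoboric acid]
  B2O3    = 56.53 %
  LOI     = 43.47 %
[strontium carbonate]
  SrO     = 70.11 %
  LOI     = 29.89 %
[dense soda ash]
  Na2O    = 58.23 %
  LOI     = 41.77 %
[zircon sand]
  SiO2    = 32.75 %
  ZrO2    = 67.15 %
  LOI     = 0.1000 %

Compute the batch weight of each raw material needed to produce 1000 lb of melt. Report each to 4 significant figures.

Batch per 1000 lb melt:
  talc: 462.0 lb
  magnesia: 190.5 lb
  orthoboric acid: 12.60 lb
  strontium carbonate: 168.2 lb
  dense soda ash: 98.28 lb
  zircon sand: 191.8 lb
Total batch = 1123 lb; LOI loss = 123.3 lb; yield = 89.03%

Working values are shown, rounded to four significant figures, on the page. Every computation holds exact precision through every step. Each reported number is rounded just once; all derived quantities (glass mass, the yield, LOI, totals, the six compositions) are re-derived from the weighed amounts on 1000 lb of glass at full float precision as set out in the problem or the answer.
Target masses of each oxide per 1000 lb melt:
  B2O3: 0.7122% × 1000 = 7.122 lb
  Na2O: 5.723% × 1000 = 57.23 lb
  SiO2: 35.58% × 1000 = 355.8 lb
  SrO: 11.79% × 1000 = 117.9 lb
  ZrO2: 12.88% × 1000 = 128.8 lb
  MgO: 33.32% × 1000 = 333.2 lb
Checking each oxide sum with the batch weights as given, relative to the basis at hand (sum by sum, the targets are met inside rounding margins):
  B2O3: 12.60·0.5653 = 7.123 lb (target 7.122 lb)
  Na2O: 98.28·0.5823 = 57.23 lb (target 57.23 lb)
  SiO2: 462.0·0.6342 + 191.8·0.3275 = 355.8 lb (target 355.8 lb)
  SrO: 168.2·0.7011 = 117.9 lb (target 117.9 lb)
  ZrO2: 191.8·0.6715 = 128.8 lb (target 128.8 lb)
  MgO: 462.0·0.3152 + 190.5·0.9848 = 333.2 lb (target 333.2 lb)
Glass-mass closure: whole batch net of LOI = 1000 lb (per-oxide target masses sum to 1000 lb; against the stated basis, 1000 lb — any gap is answer rounding).
Whole-batch sum: Σ batch = 1123 lb; LOI loss = Σ batch·LOI = 123.3 lb; yield: glass divided by total = 89.03%.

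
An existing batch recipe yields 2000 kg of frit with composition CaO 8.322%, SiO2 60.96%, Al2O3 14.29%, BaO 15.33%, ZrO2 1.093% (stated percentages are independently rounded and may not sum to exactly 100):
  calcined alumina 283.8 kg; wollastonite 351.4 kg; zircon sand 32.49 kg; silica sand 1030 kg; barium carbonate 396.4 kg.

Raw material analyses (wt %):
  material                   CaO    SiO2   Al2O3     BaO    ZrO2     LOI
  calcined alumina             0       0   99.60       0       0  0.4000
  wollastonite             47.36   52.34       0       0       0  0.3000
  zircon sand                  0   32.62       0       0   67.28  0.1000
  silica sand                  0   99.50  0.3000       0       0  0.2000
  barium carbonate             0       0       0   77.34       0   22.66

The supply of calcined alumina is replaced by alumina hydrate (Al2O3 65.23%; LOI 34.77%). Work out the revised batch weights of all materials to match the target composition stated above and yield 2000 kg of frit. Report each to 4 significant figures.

Revised batch per 2000 kg frit:
  alumina hydrate: 433.4 kg
  wollastonite: 351.4 kg
  zircon sand: 32.49 kg
  silica sand: 1030 kg
  barium carbonate: 396.4 kg
Total batch = 2244 kg; LOI loss = 243.7 kg

All arithmetic maintains full float precision at every stage; intermediates are shown rounded to four significant digits when written out — exactly one rounding goes into each reported figure; the derived quantities are computed from the weighed amounts at 2000 kg of glass at exact precision (the five compositions, the totals, ignition loss, glass mass, yield) as set out in the problem or the answer.
Oxide mass targets, per 2000 kg frit:
  CaO: 8.322% × 2000 = 166.4 kg
  SiO2: 60.96% × 2000 = 1219 kg
  Al2O3: 14.29% × 2000 = 285.8 kg
  BaO: 15.33% × 2000 = 306.6 kg
  ZrO2: 1.093% × 2000 = 21.86 kg
Checking each oxide sum on the weights just shown, per the basis as stated (every target is met by its sum exact up to rounding of places):
  CaO: 351.4·0.4736 = 166.4 kg (target 166.4 kg)
  SiO2: 351.4·0.5234 + 32.49·0.3262 + 1030·0.9950 = 1219 kg (target 1219 kg)
  Al2O3: 433.4·0.6523 + 1030·0.003000 = 285.8 kg (target 285.8 kg)
  BaO: 396.4·0.7734 = 306.6 kg (target 306.6 kg)
  ZrO2: 32.49·0.6728 = 21.86 kg (target 21.86 kg)
Consistency of the glass mass: net batch after ignition = 2000 kg (targets for the oxides total 2000 kg; the stated basis being 2000 kg — differing by rounding only).
Batch total: Σ batch = 2244 kg; ignition loss, Σ(batch × LOI) = 243.7 kg; the yield ratio, glass ÷ batch: 89.14%.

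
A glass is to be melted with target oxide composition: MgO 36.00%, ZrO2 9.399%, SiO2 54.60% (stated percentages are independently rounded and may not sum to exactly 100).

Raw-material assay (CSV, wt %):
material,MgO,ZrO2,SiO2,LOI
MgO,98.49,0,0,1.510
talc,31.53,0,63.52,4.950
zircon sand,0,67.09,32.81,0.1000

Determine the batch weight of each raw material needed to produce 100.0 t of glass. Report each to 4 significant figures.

Every computation carries full precision through the solve; in-progress results are shown, with 4-significant-figure rounding, across the worked steps; each reported number is rounded exactly once; the derived quantities (totals, yield, LOI, three oxide percentages, net glass mass) are re-derived from the weighed amounts per 100.0 t of glass at full precision exactly as shown in the problem or the answer.
The oxide mass targets at 100.0 t glass:
  MgO: 36.00% × 100.0 = 36.00 t
  ZrO2: 9.399% × 100.0 = 9.399 t
  SiO2: 54.60% × 100.0 = 54.60 t
Balance tally, oxide-wise, given the weights on record, at the basis given (sum by sum, the targets are met modulo rounding of the values):
  MgO: 11.35·0.9849 + 78.72·0.3153 = 36.00 t (target 36.00 t)
  ZrO2: 14.01·0.6709 = 9.399 t (target 9.399 t)
  SiO2: 78.72·0.6352 + 14.01·0.3281 = 54.60 t (target 54.60 t)
Glass-mass bookkeeping: total charge less LOI = 100.0 t (the Σ of target masses is 100.0 t; versus the stated basis of 100.0 t — a pure rounding effect).
Summing the batch: Σ batch = 104.1 t; ignition loss, Σ(batch × LOI) = 4.082 t; glass ÷ batch gives a yield of 96.08%.

Batch per 100.0 t glass:
  MgO: 11.35 t
  talc: 78.72 t
  zircon sand: 14.01 t
Total batch = 104.1 t; LOI loss = 4.082 t; yield = 96.08%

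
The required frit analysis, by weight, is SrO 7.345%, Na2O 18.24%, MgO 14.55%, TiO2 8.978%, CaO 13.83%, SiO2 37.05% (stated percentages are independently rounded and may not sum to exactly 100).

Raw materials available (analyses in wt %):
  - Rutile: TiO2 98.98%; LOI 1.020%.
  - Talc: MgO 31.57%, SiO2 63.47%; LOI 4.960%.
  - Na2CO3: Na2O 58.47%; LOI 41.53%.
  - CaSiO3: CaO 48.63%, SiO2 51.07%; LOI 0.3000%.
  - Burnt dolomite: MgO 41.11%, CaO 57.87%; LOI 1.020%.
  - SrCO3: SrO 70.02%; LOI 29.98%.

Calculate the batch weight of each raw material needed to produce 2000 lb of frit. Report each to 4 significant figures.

Batch per 2000 lb frit:
  Rutile: 181.4 lb
  Talc: 799.6 lb
  Na2CO3: 623.9 lb
  CaSiO3: 457.2 lb
  Burnt dolomite: 93.79 lb
  SrCO3: 209.8 lb
Total batch = 2366 lb; LOI loss = 365.8 lb; yield = 84.54%

Working values are printed rounded to four significant digits at each printed step — every computation holds exact precision all the way through; a single rounding finalizes each reported result. The derived quantities are carried from the weighed amounts for 2000 lb of glass at full float precision (LOI, the six compositions, glass mass, the totals, the yield) exactly as shown in the problem or the answer.
Target masses of each oxide per 2000 lb frit:
  SrO: 7.345% × 2000 = 146.9 lb
  Na2O: 18.24% × 2000 = 364.8 lb
  MgO: 14.55% × 2000 = 291.0 lb
  TiO2: 8.978% × 2000 = 179.6 lb
  CaO: 13.83% × 2000 = 276.6 lb
  SiO2: 37.05% × 2000 = 741.0 lb
Balance tally, oxide-wise, applying the batch weights above, against the basis in use (each sum matches its target mass given rounding of the digits):
  SrO: 209.8·0.7002 = 146.9 lb (target 146.9 lb)
  Na2O: 623.9·0.5847 = 364.8 lb (target 364.8 lb)
  MgO: 799.6·0.3157 + 93.79·0.4111 = 291.0 lb (target 291.0 lb)
  TiO2: 181.4·0.9898 = 179.5 lb (target 179.6 lb)
  CaO: 457.2·0.4863 + 93.79·0.5787 = 276.6 lb (target 276.6 lb)
  SiO2: 799.6·0.6347 + 457.2·0.5107 = 741.0 lb (target 741.0 lb)
Glass-mass bookkeeping: batch Σ − ignition loss = 2000 lb (the Σ of target masses is 2000 lb; stated basis 2000 lb — gaps are rounding artifacts).
Summing the batch: Σ batch = 2366 lb; Σ batch·LOI gives LOI loss = 365.8 lb; as yield: glass ÷ batch → 84.54%.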